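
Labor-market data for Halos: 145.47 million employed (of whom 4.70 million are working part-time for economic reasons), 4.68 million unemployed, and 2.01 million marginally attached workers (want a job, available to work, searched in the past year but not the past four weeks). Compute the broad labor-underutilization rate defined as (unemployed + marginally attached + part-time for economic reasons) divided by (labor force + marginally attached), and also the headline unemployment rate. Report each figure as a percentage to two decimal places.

Broad underutilization rate ≈ 7.49%; headline unemployment rate ≈ 3.12%.

Labor force = 145.47 + 4.68 = 150.15 million.
Numerator = 4.68 + 2.01 + 4.70 = 11.39 million.
Denominator = 150.15 + 2.01 = 152.16 million.
Broad rate = 11.39 / 152.16 = 7.49%.
Headline unemployment rate = 4.68 / 150.15 = 3.12%.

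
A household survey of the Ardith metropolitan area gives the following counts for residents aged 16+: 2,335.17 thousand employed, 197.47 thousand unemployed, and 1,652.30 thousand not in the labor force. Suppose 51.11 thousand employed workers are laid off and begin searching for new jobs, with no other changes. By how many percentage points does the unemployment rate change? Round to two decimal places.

The unemployment rate changes by +2.02 percentage points.

Initially, labor force = 2,335.17 + 197.47 = 2,532.64 thousand, so u = 197.47/2,532.64 = 7.80%.
After the change, employed falls and unemployed rises by 51.11; labor force unchanged → E = 2,284.06, U = 248.58, labor force = 2,532.64 thousand.
New unemployment rate = 248.58 / 2,532.64 = 9.82%.
Change = 9.82% − 7.80% = +2.02 percentage points.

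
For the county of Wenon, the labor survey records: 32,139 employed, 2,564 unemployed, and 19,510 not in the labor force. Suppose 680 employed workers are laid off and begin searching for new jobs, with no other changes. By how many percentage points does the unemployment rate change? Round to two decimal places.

Initially, labor force = 32,139 + 2,564 = 34,703, so u = 2,564/34,703 = 7.39%.
After the change, employed falls and unemployed rises by 680; labor force unchanged → E = 31,459, U = 3,244, labor force = 34,703.
New unemployment rate = 3,244 / 34,703 = 9.35%.
Change = 9.35% − 7.39% = +1.96 percentage points.

The unemployment rate changes by +1.96 percentage points.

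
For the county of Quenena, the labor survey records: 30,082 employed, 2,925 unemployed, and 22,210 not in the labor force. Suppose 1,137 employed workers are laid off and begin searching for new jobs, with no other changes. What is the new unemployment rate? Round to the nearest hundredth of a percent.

Initially, labor force = 30,082 + 2,925 = 33,007, so u = 2,925/33,007 = 8.86%.
After the change, employed falls and unemployed rises by 1,137; labor force unchanged → E = 28,945, U = 4,062, labor force = 33,007.
New unemployment rate = 4,062 / 33,007 = 12.31%.

New unemployment rate ≈ 12.31%.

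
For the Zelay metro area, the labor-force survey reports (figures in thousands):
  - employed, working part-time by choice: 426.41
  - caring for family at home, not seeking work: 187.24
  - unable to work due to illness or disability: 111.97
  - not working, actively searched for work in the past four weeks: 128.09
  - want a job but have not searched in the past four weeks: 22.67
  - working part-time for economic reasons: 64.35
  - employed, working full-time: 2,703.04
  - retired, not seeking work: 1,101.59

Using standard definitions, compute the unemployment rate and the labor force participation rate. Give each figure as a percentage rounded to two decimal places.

Unemployment rate ≈ 3.86%; labor force participation rate ≈ 70.00%.

Employed = 426.41 + 64.35 + 2,703.04 = 3,193.80 thousand (anyone who worked, including part-time for economic reasons, counts as employed).
Unemployed = 128.09 thousand.
Labor force = 3,193.80 + 128.09 = 3,321.89 thousand.
Not in labor force = 187.24 + 111.97 + 22.67 + 1,101.59 = 1,423.47 thousand (those not working and not actively searching are outside the labor force — including those who want a job but have given up searching).
Civilian working-age population = 3,321.89 + 1,423.47 = 4,745.36 thousand.
Unemployment rate = 128.09 / 3,321.89 = 3.86%.
Labor force participation rate = 3,321.89 / 4,745.36 = 70.00%.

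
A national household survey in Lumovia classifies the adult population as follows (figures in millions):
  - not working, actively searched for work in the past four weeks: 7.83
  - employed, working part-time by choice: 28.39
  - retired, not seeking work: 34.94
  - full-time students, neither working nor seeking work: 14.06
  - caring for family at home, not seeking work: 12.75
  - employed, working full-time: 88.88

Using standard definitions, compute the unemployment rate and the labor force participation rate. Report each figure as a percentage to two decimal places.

Employed = 28.39 + 88.88 = 117.27 million.
Unemployed = 7.83 million.
Labor force = 117.27 + 7.83 = 125.10 million.
Not in labor force = 34.94 + 14.06 + 12.75 = 61.75 million (those not working and not actively searching are outside the labor force).
Civilian working-age population = 125.10 + 61.75 = 186.85 million.
Unemployment rate = 7.83 / 125.10 = 6.26%.
Labor force participation rate = 125.10 / 186.85 = 66.95%.

Unemployment rate ≈ 6.26%; labor force participation rate ≈ 66.95%.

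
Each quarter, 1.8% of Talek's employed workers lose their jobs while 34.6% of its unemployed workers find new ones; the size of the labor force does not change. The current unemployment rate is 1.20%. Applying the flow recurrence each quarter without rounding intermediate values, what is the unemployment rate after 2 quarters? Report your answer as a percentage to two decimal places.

With a fixed labor force, u_{t+1} = u_t + s·(1−u_t) − f·u_t = u_t·(1−s−f) + s.
Here 1−s−f = 0.636 and s = 0.018.
u_1 = 0.012000 × 0.636 + 0.018 = 0.025632.
u_2 = 0.025632 × 0.636 + 0.018 = 0.034302.

Unemployment rate after two quarters ≈ 3.43%.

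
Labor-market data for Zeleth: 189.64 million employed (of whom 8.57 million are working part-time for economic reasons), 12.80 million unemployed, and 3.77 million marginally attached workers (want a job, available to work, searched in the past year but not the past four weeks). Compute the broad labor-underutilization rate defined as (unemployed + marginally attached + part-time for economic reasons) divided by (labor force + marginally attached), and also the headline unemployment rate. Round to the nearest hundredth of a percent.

Labor force = 189.64 + 12.80 = 202.44 million.
Numerator = 12.80 + 3.77 + 8.57 = 25.14 million.
Denominator = 202.44 + 3.77 = 206.21 million.
Broad rate = 25.14 / 206.21 = 12.19%.
Headline unemployment rate = 12.80 / 202.44 = 6.32%.

Broad underutilization rate ≈ 12.19%; headline unemployment rate ≈ 6.32%.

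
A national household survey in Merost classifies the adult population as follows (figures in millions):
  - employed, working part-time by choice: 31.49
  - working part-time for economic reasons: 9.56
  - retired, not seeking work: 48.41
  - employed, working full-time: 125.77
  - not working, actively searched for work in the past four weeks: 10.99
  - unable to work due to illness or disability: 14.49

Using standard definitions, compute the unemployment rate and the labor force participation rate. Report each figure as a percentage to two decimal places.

Unemployment rate ≈ 6.18%; labor force participation rate ≈ 73.87%.

Employed = 31.49 + 9.56 + 125.77 = 166.82 million (anyone who worked, including part-time for economic reasons, counts as employed).
Unemployed = 10.99 million.
Labor force = 166.82 + 10.99 = 177.81 million.
Not in labor force = 48.41 + 14.49 = 62.90 million (those not working and not actively searching are outside the labor force).
Civilian working-age population = 177.81 + 62.90 = 240.71 million.
Unemployment rate = 10.99 / 177.81 = 6.18%.
Labor force participation rate = 177.81 / 240.71 = 73.87%.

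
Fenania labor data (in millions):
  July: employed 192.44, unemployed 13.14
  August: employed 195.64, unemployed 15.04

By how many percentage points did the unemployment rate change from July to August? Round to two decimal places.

The unemployment rate changed by +0.75 percentage points.

July: labor force = 192.44 + 13.14 = 205.58; u = 13.14/205.58 = 6.39%.
August: labor force = 195.64 + 15.04 = 210.68; u = 15.04/210.68 = 7.14%.
Change = 7.14% − 6.39% = +0.75 pp.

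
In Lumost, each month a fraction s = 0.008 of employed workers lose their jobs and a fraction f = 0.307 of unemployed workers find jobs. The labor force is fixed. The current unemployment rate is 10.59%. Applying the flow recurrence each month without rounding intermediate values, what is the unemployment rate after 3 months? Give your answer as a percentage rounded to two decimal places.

With a fixed labor force, u_{t+1} = u_t + s·(1−u_t) − f·u_t = u_t·(1−s−f) + s.
Here 1−s−f = 0.685 and s = 0.008.
u_1 = 0.105900 × 0.685 + 0.008 = 0.080541.
u_2 = 0.080541 × 0.685 + 0.008 = 0.063171.
u_3 = 0.063171 × 0.685 + 0.008 = 0.051272.

Unemployment rate after three months ≈ 5.13%.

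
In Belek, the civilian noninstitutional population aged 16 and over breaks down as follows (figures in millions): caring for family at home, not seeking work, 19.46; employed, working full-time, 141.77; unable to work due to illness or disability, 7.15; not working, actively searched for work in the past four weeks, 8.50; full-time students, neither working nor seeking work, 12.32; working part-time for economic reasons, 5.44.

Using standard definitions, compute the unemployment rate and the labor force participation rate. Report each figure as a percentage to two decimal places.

Unemployment rate ≈ 5.46%; labor force participation rate ≈ 80.00%.

Employed = 141.77 + 5.44 = 147.21 million (anyone who worked, including part-time for economic reasons, counts as employed).
Unemployed = 8.50 million.
Labor force = 147.21 + 8.50 = 155.71 million.
Not in labor force = 19.46 + 7.15 + 12.32 = 38.93 million (those not working and not actively searching are outside the labor force).
Civilian working-age population = 155.71 + 38.93 = 194.64 million.
Unemployment rate = 8.50 / 155.71 = 5.46%.
Labor force participation rate = 155.71 / 194.64 = 80.00%.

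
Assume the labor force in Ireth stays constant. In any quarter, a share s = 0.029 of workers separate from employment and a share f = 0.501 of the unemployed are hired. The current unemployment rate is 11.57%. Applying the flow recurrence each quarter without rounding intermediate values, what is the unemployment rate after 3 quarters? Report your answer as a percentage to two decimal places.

Unemployment rate after three quarters ≈ 6.10%.

With a fixed labor force, u_{t+1} = u_t + s·(1−u_t) − f·u_t = u_t·(1−s−f) + s.
Here 1−s−f = 0.470 and s = 0.029.
u_1 = 0.115700 × 0.470 + 0.029 = 0.083379.
u_2 = 0.083379 × 0.470 + 0.029 = 0.068188.
u_3 = 0.068188 × 0.470 + 0.029 = 0.061048.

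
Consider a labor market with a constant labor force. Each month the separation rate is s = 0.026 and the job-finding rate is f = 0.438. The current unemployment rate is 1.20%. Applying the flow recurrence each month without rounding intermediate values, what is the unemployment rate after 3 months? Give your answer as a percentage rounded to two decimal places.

Unemployment rate after three months ≈ 4.93%.

With a fixed labor force, u_{t+1} = u_t + s·(1−u_t) − f·u_t = u_t·(1−s−f) + s.
Here 1−s−f = 0.536 and s = 0.026.
u_1 = 0.012000 × 0.536 + 0.026 = 0.032432.
u_2 = 0.032432 × 0.536 + 0.026 = 0.043384.
u_3 = 0.043384 × 0.536 + 0.026 = 0.049254.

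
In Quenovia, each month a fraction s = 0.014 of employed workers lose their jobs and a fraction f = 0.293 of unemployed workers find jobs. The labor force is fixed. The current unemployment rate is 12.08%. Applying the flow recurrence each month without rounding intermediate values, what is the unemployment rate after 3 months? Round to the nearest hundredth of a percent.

Unemployment rate after three months ≈ 7.06%.

With a fixed labor force, u_{t+1} = u_t + s·(1−u_t) − f·u_t = u_t·(1−s−f) + s.
Here 1−s−f = 0.693 and s = 0.014.
u_1 = 0.120800 × 0.693 + 0.014 = 0.097714.
u_2 = 0.097714 × 0.693 + 0.014 = 0.081716.
u_3 = 0.081716 × 0.693 + 0.014 = 0.070629.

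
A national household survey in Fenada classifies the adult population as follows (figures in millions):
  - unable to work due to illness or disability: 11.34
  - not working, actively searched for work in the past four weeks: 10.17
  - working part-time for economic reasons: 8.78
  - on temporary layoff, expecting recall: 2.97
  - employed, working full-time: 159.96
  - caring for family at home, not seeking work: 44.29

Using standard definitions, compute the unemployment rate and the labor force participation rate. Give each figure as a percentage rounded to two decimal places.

Employed = 8.78 + 159.96 = 168.74 million (anyone who worked, including part-time for economic reasons, counts as employed).
Unemployed = 10.17 + 2.97 = 13.14 million (jobless and actively searching, or on temporary layoff).
Labor force = 168.74 + 13.14 = 181.88 million.
Not in labor force = 11.34 + 44.29 = 55.63 million (those not working and not actively searching are outside the labor force).
Civilian working-age population = 181.88 + 55.63 = 237.51 million.
Unemployment rate = 13.14 / 181.88 = 7.22%.
Labor force participation rate = 181.88 / 237.51 = 76.58%.

Unemployment rate ≈ 7.22%; labor force participation rate ≈ 76.58%.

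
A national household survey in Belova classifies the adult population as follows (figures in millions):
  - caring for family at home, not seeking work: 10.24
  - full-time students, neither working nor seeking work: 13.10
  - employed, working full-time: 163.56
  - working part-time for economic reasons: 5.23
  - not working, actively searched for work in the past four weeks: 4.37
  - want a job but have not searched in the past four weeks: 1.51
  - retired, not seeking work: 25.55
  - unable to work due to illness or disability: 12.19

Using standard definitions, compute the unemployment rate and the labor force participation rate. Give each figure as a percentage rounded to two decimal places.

Employed = 163.56 + 5.23 = 168.79 million (anyone who worked, including part-time for economic reasons, counts as employed).
Unemployed = 4.37 million.
Labor force = 168.79 + 4.37 = 173.16 million.
Not in labor force = 10.24 + 13.10 + 1.51 + 25.55 + 12.19 = 62.59 million (those not working and not actively searching are outside the labor force — including those who want a job but have given up searching).
Civilian working-age population = 173.16 + 62.59 = 235.75 million.
Unemployment rate = 4.37 / 173.16 = 2.52%.
Labor force participation rate = 173.16 / 235.75 = 73.45%.

Unemployment rate ≈ 2.52%; labor force participation rate ≈ 73.45%.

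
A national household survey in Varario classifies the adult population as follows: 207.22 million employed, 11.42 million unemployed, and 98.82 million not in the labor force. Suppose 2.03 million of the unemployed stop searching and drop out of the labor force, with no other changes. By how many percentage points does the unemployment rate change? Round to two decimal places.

Initially, labor force = 207.22 + 11.42 = 218.64 million, so u = 11.42/218.64 = 5.22%.
After the change, unemployed and labor force both fall by 2.03 → E = 207.22, U = 9.39, labor force = 216.61 million.
New unemployment rate = 9.39 / 216.61 = 4.33%.
Change = 4.33% − 5.22% = −0.89 percentage points.

The unemployment rate changes by −0.89 percentage points.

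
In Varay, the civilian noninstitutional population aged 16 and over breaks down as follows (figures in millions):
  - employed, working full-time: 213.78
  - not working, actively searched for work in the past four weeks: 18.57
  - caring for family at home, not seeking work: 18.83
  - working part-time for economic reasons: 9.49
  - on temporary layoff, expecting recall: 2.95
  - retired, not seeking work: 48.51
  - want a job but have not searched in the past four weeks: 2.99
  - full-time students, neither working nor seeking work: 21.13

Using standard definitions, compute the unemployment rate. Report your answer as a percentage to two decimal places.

Unemployment rate ≈ 8.79%.

Employed = 213.78 + 9.49 = 223.27 million (anyone who worked, including part-time for economic reasons, counts as employed).
Unemployed = 18.57 + 2.95 = 21.52 million (jobless and actively searching, or on temporary layoff).
Labor force = 223.27 + 21.52 = 244.79 million.
Unemployment rate = 21.52 / 244.79 = 8.79%.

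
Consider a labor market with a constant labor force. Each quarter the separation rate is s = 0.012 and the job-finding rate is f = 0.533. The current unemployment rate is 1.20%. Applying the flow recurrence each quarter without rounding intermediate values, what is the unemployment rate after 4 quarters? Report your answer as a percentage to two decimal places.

With a fixed labor force, u_{t+1} = u_t + s·(1−u_t) − f·u_t = u_t·(1−s−f) + s.
Here 1−s−f = 0.455 and s = 0.012.
u_1 = 0.012000 × 0.455 + 0.012 = 0.017460.
u_2 = 0.017460 × 0.455 + 0.012 = 0.019944.
u_3 = 0.019944 × 0.455 + 0.012 = 0.021075.
u_4 = 0.021075 × 0.455 + 0.012 = 0.021589.

Unemployment rate after four quarters ≈ 2.16%.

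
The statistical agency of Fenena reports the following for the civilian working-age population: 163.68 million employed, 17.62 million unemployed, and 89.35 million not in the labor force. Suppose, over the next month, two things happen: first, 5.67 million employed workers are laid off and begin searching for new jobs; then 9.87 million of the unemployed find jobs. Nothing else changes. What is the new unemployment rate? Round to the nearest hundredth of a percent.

New unemployment rate ≈ 7.40%.

Initially, labor force = 163.68 + 17.62 = 181.30 million, so u = 17.62/181.30 = 9.72%.
After the first change, employed falls and unemployed rises by 5.67; labor force unchanged → E = 158.01, U = 23.29, labor force = 181.30 million.
After the second change, unemployed falls and employed rises by 9.87; labor force unchanged → E = 167.88, U = 13.42, labor force = 181.30 million.
New unemployment rate = 13.42 / 181.30 = 7.40%.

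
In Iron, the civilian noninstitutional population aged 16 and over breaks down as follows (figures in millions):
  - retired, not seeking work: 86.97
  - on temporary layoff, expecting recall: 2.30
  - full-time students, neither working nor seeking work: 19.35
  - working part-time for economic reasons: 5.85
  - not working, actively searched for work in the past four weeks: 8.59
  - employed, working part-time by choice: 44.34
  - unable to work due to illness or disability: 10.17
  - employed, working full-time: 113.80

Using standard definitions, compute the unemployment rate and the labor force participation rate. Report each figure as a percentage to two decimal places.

Employed = 5.85 + 44.34 + 113.80 = 163.99 million (anyone who worked, including part-time for economic reasons, counts as employed).
Unemployed = 2.30 + 8.59 = 10.89 million (jobless and actively searching, or on temporary layoff).
Labor force = 163.99 + 10.89 = 174.88 million.
Not in labor force = 86.97 + 19.35 + 10.17 = 116.49 million (those not working and not actively searching are outside the labor force).
Civilian working-age population = 174.88 + 116.49 = 291.37 million.
Unemployment rate = 10.89 / 174.88 = 6.23%.
Labor force participation rate = 174.88 / 291.37 = 60.02%.

Unemployment rate ≈ 6.23%; labor force participation rate ≈ 60.02%.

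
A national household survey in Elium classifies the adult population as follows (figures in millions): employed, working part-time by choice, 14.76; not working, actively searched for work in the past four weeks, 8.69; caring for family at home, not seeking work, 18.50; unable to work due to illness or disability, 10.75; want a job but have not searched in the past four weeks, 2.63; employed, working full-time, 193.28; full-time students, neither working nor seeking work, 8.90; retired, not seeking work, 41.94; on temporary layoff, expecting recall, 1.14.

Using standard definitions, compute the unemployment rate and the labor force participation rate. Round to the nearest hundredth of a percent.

Employed = 14.76 + 193.28 = 208.04 million.
Unemployed = 8.69 + 1.14 = 9.83 million (jobless and actively searching, or on temporary layoff).
Labor force = 208.04 + 9.83 = 217.87 million.
Not in labor force = 18.50 + 10.75 + 2.63 + 8.90 + 41.94 = 82.72 million (those not working and not actively searching are outside the labor force — including those who want a job but have given up searching).
Civilian working-age population = 217.87 + 82.72 = 300.59 million.
Unemployment rate = 9.83 / 217.87 = 4.51%.
Labor force participation rate = 217.87 / 300.59 = 72.48%.

Unemployment rate ≈ 4.51%; labor force participation rate ≈ 72.48%.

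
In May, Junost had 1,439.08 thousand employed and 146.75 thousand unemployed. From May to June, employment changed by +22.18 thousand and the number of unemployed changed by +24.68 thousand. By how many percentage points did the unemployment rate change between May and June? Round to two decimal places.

The unemployment rate changed by +1.25 percentage points.

May: labor force = 1,439.08 + 146.75 = 1,585.83; u = 146.75/1,585.83 = 9.25%.
June: labor force = 1,461.26 + 171.43 = 1,632.69; u = 171.43/1,632.69 = 10.50%.
Change = 10.50% − 9.25% = +1.25 pp.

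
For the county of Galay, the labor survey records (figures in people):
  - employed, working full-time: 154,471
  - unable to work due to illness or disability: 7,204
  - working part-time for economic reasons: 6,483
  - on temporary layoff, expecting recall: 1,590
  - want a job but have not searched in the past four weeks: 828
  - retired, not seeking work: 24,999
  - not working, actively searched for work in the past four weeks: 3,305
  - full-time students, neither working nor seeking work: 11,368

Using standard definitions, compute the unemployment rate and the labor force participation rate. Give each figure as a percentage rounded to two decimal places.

Employed = 154,471 + 6,483 = 160,954 (anyone who worked, including part-time for economic reasons, counts as employed).
Unemployed = 1,590 + 3,305 = 4,895 (jobless and actively searching, or on temporary layoff).
Labor force = 160,954 + 4,895 = 165,849.
Not in labor force = 7,204 + 828 + 24,999 + 11,368 = 44,399 (those not working and not actively searching are outside the labor force — including those who want a job but have given up searching).
Civilian working-age population = 165,849 + 44,399 = 210,248.
Unemployment rate = 4,895 / 165,849 = 2.95%.
Labor force participation rate = 165,849 / 210,248 = 78.88%.

Unemployment rate ≈ 2.95%; labor force participation rate ≈ 78.88%.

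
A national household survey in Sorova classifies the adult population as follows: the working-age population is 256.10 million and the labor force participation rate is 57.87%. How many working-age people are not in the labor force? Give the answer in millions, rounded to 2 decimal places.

About 107.89 million are not in the labor force.

Share not in the labor force = 1 − 0.5787 = 0.4213.
Not in labor force = 0.4213 × 256.10 ≈ 107.89 million.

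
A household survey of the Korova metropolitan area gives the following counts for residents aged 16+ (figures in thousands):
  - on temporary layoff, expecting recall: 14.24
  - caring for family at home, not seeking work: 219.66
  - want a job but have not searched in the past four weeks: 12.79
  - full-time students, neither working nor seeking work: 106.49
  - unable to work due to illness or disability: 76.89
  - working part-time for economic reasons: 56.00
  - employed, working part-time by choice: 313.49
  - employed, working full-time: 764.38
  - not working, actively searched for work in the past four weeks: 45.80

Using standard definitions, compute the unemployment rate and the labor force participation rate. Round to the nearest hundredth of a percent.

Unemployment rate ≈ 5.03%; labor force participation rate ≈ 74.17%.

Employed = 56.00 + 313.49 + 764.38 = 1,133.87 thousand (anyone who worked, including part-time for economic reasons, counts as employed).
Unemployed = 14.24 + 45.80 = 60.04 thousand (jobless and actively searching, or on temporary layoff).
Labor force = 1,133.87 + 60.04 = 1,193.91 thousand.
Not in labor force = 219.66 + 12.79 + 106.49 + 76.89 = 415.83 thousand (those not working and not actively searching are outside the labor force — including those who want a job but have given up searching).
Civilian working-age population = 1,193.91 + 415.83 = 1,609.74 thousand.
Unemployment rate = 60.04 / 1,193.91 = 5.03%.
Labor force participation rate = 1,193.91 / 1,609.74 = 74.17%.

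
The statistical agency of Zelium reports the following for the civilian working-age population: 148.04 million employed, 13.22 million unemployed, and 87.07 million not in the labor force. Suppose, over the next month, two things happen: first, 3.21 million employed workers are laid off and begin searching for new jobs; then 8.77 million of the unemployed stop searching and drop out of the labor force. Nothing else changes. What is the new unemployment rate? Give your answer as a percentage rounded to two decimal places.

Initially, labor force = 148.04 + 13.22 = 161.26 million, so u = 13.22/161.26 = 8.20%.
After the first change, employed falls and unemployed rises by 3.21; labor force unchanged → E = 144.83, U = 16.43, labor force = 161.26 million.
After the second change, unemployed and labor force both fall by 8.77 → E = 144.83, U = 7.66, labor force = 152.49 million.
New unemployment rate = 7.66 / 152.49 = 5.02%.

New unemployment rate ≈ 5.02%.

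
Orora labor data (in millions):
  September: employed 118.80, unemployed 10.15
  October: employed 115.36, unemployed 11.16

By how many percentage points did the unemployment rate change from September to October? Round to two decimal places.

The unemployment rate changed by +0.95 percentage points.

September: labor force = 118.80 + 10.15 = 128.95; u = 10.15/128.95 = 7.87%.
October: labor force = 115.36 + 11.16 = 126.52; u = 11.16/126.52 = 8.82%.
Change = 8.82% − 7.87% = +0.95 pp.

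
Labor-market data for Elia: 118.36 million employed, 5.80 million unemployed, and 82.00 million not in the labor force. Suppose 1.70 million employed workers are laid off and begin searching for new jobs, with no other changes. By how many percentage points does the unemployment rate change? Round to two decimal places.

Initially, labor force = 118.36 + 5.80 = 124.16 million, so u = 5.80/124.16 = 4.67%.
After the change, employed falls and unemployed rises by 1.70; labor force unchanged → E = 116.66, U = 7.50, labor force = 124.16 million.
New unemployment rate = 7.50 / 124.16 = 6.04%.
Change = 6.04% − 4.67% = +1.37 percentage points.

The unemployment rate changes by +1.37 percentage points.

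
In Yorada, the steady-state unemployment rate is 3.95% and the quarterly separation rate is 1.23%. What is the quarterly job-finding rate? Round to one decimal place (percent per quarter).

Job-finding rate ≈ 29.9% per quarter.

From u* = s/(s+f): f = s·(1−u)/u.
f = 1.23 × (1 − 0.0395) / 0.0395 = 1.1814 / 0.0395 ≈ 29.9% per quarter.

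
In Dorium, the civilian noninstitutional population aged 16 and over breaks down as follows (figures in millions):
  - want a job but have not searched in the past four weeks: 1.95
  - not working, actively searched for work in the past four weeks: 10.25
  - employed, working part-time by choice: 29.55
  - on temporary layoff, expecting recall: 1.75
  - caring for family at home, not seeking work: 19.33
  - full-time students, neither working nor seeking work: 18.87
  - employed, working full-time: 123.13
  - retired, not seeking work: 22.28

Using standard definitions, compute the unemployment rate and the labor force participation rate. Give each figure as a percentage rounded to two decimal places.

Employed = 29.55 + 123.13 = 152.68 million.
Unemployed = 10.25 + 1.75 = 12.00 million (jobless and actively searching, or on temporary layoff).
Labor force = 152.68 + 12.00 = 164.68 million.
Not in labor force = 1.95 + 19.33 + 18.87 + 22.28 = 62.43 million (those not working and not actively searching are outside the labor force — including those who want a job but have given up searching).
Civilian working-age population = 164.68 + 62.43 = 227.11 million.
Unemployment rate = 12.00 / 164.68 = 7.29%.
Labor force participation rate = 164.68 / 227.11 = 72.51%.

Unemployment rate ≈ 7.29%; labor force participation rate ≈ 72.51%.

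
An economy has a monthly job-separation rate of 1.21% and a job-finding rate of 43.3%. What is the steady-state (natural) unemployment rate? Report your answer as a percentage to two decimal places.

At steady state the flows balance: s·E = f·U, so U/(E+U) = s/(s+f).
u* = 1.21 / (1.21 + 43.3) = 1.21 / 44.51 = 2.72%.

Steady-state unemployment rate ≈ 2.72%.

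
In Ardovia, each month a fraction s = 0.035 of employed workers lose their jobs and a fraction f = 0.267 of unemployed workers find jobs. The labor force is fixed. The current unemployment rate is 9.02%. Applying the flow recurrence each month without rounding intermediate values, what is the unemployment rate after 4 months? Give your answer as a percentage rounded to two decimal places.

Unemployment rate after four months ≈ 10.98%.

With a fixed labor force, u_{t+1} = u_t + s·(1−u_t) − f·u_t = u_t·(1−s−f) + s.
Here 1−s−f = 0.698 and s = 0.035.
u_1 = 0.090200 × 0.698 + 0.035 = 0.097960.
u_2 = 0.097960 × 0.698 + 0.035 = 0.103376.
u_3 = 0.103376 × 0.698 + 0.035 = 0.107156.
u_4 = 0.107156 × 0.698 + 0.035 = 0.109795.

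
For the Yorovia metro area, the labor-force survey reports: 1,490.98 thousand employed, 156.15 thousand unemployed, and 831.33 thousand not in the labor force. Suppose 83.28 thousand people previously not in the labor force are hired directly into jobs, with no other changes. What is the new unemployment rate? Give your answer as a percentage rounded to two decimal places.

New unemployment rate ≈ 9.02%.

Initially, labor force = 1,490.98 + 156.15 = 1,647.13 thousand, so u = 156.15/1,647.13 = 9.48%.
After the change, employed and labor force both rise by 83.28; unemployed unchanged → E = 1,574.26, U = 156.15, labor force = 1,730.41 thousand.
New unemployment rate = 156.15 / 1,730.41 = 9.02%.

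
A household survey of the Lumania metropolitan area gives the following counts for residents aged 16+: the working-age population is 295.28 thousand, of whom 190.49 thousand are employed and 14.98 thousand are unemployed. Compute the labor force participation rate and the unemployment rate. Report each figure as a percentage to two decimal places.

Labor force = employed + unemployed = 190.49 + 14.98 = 205.47 thousand.
Unemployment rate = 14.98 / 205.47 = 7.29%.
Labor force participation rate = 205.47 / 295.28 = 69.58%.

Labor force participation rate ≈ 69.58%; unemployment rate ≈ 7.29%.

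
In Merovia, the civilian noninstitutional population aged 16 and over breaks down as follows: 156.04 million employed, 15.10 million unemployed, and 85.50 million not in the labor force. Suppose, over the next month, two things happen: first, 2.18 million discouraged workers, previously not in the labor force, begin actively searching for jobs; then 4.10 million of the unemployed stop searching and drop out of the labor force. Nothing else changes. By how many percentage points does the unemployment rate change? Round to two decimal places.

The unemployment rate changes by −1.03 percentage points.

Initially, labor force = 156.04 + 15.10 = 171.14 million, so u = 15.10/171.14 = 8.82%.
After the first change, unemployed and labor force both rise by 2.18 → E = 156.04, U = 17.28, labor force = 173.32 million.
After the second change, unemployed and labor force both fall by 4.10 → E = 156.04, U = 13.18, labor force = 169.22 million.
New unemployment rate = 13.18 / 169.22 = 7.79%.
Change = 7.79% − 8.82% = −1.03 percentage points.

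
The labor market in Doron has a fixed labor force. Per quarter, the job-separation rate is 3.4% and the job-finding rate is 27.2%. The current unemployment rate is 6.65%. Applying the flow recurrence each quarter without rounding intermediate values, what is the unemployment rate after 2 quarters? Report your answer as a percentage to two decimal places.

With a fixed labor force, u_{t+1} = u_t + s·(1−u_t) − f·u_t = u_t·(1−s−f) + s.
Here 1−s−f = 0.694 and s = 0.034.
u_1 = 0.066500 × 0.694 + 0.034 = 0.080151.
u_2 = 0.080151 × 0.694 + 0.034 = 0.089625.

Unemployment rate after two quarters ≈ 8.96%.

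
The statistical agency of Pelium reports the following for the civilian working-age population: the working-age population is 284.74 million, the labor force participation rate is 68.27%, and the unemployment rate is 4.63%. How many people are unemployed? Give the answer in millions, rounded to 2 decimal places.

About 9.00 million are unemployed.

Labor force = 0.6827 × 284.74 = 194.39 million.
Unemployed = 0.0463 × 194.39 ≈ 9.00 million.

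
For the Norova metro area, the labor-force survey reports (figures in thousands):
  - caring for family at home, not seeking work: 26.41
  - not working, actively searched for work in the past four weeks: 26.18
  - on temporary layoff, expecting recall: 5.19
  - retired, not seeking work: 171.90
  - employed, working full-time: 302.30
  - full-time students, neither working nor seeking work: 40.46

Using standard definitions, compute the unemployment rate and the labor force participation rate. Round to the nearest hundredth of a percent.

Unemployment rate ≈ 9.40%; labor force participation rate ≈ 58.29%.

Employed = 302.30 thousand.
Unemployed = 26.18 + 5.19 = 31.37 thousand (jobless and actively searching, or on temporary layoff).
Labor force = 302.30 + 31.37 = 333.67 thousand.
Not in labor force = 26.41 + 171.90 + 40.46 = 238.77 thousand (those not working and not actively searching are outside the labor force).
Civilian working-age population = 333.67 + 238.77 = 572.44 thousand.
Unemployment rate = 31.37 / 333.67 = 9.40%.
Labor force participation rate = 333.67 / 572.44 = 58.29%.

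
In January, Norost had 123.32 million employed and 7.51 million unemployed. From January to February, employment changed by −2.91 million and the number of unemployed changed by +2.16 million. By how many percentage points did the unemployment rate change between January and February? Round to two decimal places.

January: labor force = 123.32 + 7.51 = 130.83; u = 7.51/130.83 = 5.74%.
February: labor force = 120.41 + 9.67 = 130.08; u = 9.67/130.08 = 7.43%.
Change = 7.43% − 5.74% = +1.69 pp.

The unemployment rate changed by +1.69 percentage points.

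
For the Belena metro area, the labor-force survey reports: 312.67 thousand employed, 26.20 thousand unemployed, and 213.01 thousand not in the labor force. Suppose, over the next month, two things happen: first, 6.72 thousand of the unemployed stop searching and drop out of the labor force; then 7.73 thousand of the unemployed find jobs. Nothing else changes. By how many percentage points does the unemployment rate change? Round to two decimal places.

Initially, labor force = 312.67 + 26.20 = 338.87 thousand, so u = 26.20/338.87 = 7.73%.
After the first change, unemployed and labor force both fall by 6.72 → E = 312.67, U = 19.48, labor force = 332.15 thousand.
After the second change, unemployed falls and employed rises by 7.73; labor force unchanged → E = 320.40, U = 11.75, labor force = 332.15 thousand.
New unemployment rate = 11.75 / 332.15 = 3.54%.
Change = 3.54% − 7.73% = −4.19 percentage points.

The unemployment rate changes by −4.19 percentage points.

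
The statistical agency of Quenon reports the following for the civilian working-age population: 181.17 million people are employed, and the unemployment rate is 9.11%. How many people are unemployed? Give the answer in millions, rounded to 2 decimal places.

About 18.16 million are unemployed.

Let U be the number unemployed. The labor force is E + U, and U/(E+U) = 0.0911.
So U = 0.0911 × 181.17 / (1 − 0.0911) = 16.5046 / 0.9089 ≈ 18.16 million.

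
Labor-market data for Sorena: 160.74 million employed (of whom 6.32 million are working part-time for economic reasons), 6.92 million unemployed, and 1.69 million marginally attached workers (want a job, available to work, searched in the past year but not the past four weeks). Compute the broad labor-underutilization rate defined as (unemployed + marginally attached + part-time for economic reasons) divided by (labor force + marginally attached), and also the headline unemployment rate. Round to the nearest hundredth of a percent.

Broad underutilization rate ≈ 8.82%; headline unemployment rate ≈ 4.13%.

Labor force = 160.74 + 6.92 = 167.66 million.
Numerator = 6.92 + 1.69 + 6.32 = 14.93 million.
Denominator = 167.66 + 1.69 = 169.35 million.
Broad rate = 14.93 / 169.35 = 8.82%.
Headline unemployment rate = 6.92 / 167.66 = 4.13%.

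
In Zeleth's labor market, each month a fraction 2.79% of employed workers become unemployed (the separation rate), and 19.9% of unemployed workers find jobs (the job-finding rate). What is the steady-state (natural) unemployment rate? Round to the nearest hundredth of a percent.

At steady state the flows balance: s·E = f·U, so U/(E+U) = s/(s+f).
u* = 2.79 / (2.79 + 19.9) = 2.79 / 22.69 = 12.30%.

Steady-state unemployment rate ≈ 12.30%.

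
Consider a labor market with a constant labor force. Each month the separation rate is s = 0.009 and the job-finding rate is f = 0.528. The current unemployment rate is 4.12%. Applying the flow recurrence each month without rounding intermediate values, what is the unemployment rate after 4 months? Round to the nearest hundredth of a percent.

With a fixed labor force, u_{t+1} = u_t + s·(1−u_t) − f·u_t = u_t·(1−s−f) + s.
Here 1−s−f = 0.463 and s = 0.009.
u_1 = 0.041200 × 0.463 + 0.009 = 0.028076.
u_2 = 0.028076 × 0.463 + 0.009 = 0.021999.
u_3 = 0.021999 × 0.463 + 0.009 = 0.019186.
u_4 = 0.019186 × 0.463 + 0.009 = 0.017883.

Unemployment rate after four months ≈ 1.79%.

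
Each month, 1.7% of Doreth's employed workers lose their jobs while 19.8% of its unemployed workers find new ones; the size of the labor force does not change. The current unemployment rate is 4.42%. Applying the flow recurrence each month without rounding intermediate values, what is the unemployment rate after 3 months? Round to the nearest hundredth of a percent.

Unemployment rate after three months ≈ 6.22%.

With a fixed labor force, u_{t+1} = u_t + s·(1−u_t) − f·u_t = u_t·(1−s−f) + s.
Here 1−s−f = 0.785 and s = 0.017.
u_1 = 0.044200 × 0.785 + 0.017 = 0.051697.
u_2 = 0.051697 × 0.785 + 0.017 = 0.057582.
u_3 = 0.057582 × 0.785 + 0.017 = 0.062202.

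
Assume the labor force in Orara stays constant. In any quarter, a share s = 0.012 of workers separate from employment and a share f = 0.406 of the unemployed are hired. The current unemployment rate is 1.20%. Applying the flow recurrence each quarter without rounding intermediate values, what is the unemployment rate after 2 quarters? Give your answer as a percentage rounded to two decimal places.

With a fixed labor force, u_{t+1} = u_t + s·(1−u_t) − f·u_t = u_t·(1−s−f) + s.
Here 1−s−f = 0.582 and s = 0.012.
u_1 = 0.012000 × 0.582 + 0.012 = 0.018984.
u_2 = 0.018984 × 0.582 + 0.012 = 0.023049.

Unemployment rate after two quarters ≈ 2.30%.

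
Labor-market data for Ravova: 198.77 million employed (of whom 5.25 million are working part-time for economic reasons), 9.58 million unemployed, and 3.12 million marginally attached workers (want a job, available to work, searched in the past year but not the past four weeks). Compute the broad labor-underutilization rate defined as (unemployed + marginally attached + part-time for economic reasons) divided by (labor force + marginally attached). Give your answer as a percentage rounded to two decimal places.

Broad underutilization rate ≈ 8.49%.

Labor force = 198.77 + 9.58 = 208.35 million.
Numerator = 9.58 + 3.12 + 5.25 = 17.95 million.
Denominator = 208.35 + 3.12 = 211.47 million.
Broad rate = 17.95 / 211.47 = 8.49%.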